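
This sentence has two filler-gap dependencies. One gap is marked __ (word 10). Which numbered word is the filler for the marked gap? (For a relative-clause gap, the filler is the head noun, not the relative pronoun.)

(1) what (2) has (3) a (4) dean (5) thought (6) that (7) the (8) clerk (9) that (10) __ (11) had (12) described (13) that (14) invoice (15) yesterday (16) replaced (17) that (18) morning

8

The marked gap is inside the relative clause, the subject of "described".
Its filler is the head noun "clerk" (via "that"), at word 8.
(The other dependency links word 1 to a gap after word 16.)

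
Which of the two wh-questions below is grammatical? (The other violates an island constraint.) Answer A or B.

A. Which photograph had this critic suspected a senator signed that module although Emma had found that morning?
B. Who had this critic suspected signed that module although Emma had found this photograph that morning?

B

In A, the wh-phrase is extracted from inside an adjunct island (introduced by "although"), which blocks movement.
In B, the extraction path crosses only that-complement boundaries, which are transparent.
So B is grammatical.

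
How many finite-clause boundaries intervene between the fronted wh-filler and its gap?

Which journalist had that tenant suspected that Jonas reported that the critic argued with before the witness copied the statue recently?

"which journalist" is extracted from the PP object of "argued".
Boundaries crossed, outermost first: [that], [that] — 2 in total.

2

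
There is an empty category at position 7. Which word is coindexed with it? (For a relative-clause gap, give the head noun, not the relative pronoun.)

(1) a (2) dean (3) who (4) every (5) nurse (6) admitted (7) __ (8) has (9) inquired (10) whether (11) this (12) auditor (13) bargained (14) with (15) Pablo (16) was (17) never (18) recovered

The gap at 7 is the subject of "inquired", inside a relative clause.
The relative pronoun is "who" (word 3); it is bound by the head noun immediately before it.
Its filler is the head noun "dean", at word 2.

2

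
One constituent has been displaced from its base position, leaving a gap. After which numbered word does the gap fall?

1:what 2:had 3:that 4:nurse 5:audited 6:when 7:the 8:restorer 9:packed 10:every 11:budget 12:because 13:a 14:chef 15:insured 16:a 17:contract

5

The displaced element is "what" (word 1).
It functions as the direct object of "audited", so the gap sits immediately after word 5 ("audited").
Base order: That nurse had audited what when the restorer packed every budget because a chef insured a contract.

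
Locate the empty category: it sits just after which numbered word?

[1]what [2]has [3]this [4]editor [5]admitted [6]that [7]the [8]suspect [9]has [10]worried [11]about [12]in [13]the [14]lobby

11

The displaced element is "what" (word 1).
It is linked across 1 clause boundary (that).
It functions as the object of the preposition "about" of "worried", so the gap sits immediately after word 11 ("about").
Base order: This editor has admitted that the suspect has worried about what in the lobby.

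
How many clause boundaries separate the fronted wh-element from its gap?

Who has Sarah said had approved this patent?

1

"who" is extracted from the subject of "approved".
Boundaries crossed, outermost first: [Ø] — 1 in total.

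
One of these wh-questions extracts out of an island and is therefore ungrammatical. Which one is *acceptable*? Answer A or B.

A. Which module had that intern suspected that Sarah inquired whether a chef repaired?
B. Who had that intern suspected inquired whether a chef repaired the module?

In A, the wh-phrase is extracted from inside a wh-island (introduced by "whether"), which blocks movement.
In B, the extraction path crosses only that-complement boundaries, which are transparent.
So B is grammatical.

B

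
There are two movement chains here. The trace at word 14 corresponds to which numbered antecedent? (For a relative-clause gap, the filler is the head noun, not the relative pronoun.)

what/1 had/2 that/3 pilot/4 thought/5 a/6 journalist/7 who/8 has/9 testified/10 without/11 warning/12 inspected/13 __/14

1

The marked gap is the direct object of "inspected".
Its filler is the fronted wh-phrase "what", at word 1.
(The other dependency links word 7 to a gap after word 8.)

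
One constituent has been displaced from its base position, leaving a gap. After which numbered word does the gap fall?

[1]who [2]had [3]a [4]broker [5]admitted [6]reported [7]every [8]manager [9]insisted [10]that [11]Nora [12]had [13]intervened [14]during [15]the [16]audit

5

The displaced element is "who" (word 1).
It is linked across 1 clause boundary (Ø).
It functions as the subject of "reported", so the gap sits immediately after word 5 ("admitted").
Base order: A broker had admitted that who reported every manager insisted that Nora had intervened during the audit.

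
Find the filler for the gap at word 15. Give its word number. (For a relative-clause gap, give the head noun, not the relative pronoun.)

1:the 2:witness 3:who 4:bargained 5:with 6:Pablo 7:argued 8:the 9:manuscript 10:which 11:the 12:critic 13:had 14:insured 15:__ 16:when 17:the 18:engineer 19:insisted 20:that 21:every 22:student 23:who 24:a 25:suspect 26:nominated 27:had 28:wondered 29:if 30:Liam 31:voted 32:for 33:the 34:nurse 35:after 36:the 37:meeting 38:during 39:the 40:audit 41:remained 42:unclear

9

The gap at 15 is the object of "insured", inside a relative clause.
The relative pronoun is "which" (word 10); it is bound by the head noun immediately before it.
Its filler is the head noun "manuscript", at word 9.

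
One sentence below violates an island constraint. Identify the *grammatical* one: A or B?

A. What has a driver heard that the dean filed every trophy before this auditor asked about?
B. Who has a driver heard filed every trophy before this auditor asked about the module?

In A, the wh-phrase is extracted from inside an adjunct island (introduced by "before"), which blocks movement.
In B, the extraction path crosses only that-complement boundaries, which are transparent.
So B is grammatical.

B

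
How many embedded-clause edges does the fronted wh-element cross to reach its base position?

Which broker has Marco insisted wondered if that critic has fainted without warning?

1

"which broker" is extracted from the subject of "wondered".
Boundaries crossed, outermost first: [Ø] — 1 in total.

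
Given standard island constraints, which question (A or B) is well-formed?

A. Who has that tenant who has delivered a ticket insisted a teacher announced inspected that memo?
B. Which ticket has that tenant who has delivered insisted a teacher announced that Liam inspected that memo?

In B, the wh-phrase is extracted from inside a complex-NP island (relative clause) (introduced by "who"), which blocks movement.
In A, the extraction path crosses only that-complement boundaries, which are transparent.
So A is grammatical.

A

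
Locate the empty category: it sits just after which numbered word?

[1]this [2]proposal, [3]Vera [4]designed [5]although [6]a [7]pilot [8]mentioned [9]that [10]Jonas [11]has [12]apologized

The displaced element is "this proposal" (word 2).
It functions as the direct object of "designed", so the gap sits immediately after word 4 ("designed").
Base order: Vera designed this proposal although a pilot mentioned that Jonas has apologized.

4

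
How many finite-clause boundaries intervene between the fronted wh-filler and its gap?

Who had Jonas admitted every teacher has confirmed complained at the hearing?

2

"who" is extracted from the subject of "complained".
Boundaries crossed, outermost first: [Ø], [Ø] — 2 in total.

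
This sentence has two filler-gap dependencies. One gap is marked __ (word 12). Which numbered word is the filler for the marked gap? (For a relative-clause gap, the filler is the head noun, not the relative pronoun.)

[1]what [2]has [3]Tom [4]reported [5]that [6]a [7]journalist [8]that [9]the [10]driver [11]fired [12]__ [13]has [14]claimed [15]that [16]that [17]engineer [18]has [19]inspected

7

The marked gap is inside the relative clause, the direct object of "fired".
Its filler is the head noun "journalist" (via "that"), at word 7.
(The other dependency links word 1 to a gap after word 19.)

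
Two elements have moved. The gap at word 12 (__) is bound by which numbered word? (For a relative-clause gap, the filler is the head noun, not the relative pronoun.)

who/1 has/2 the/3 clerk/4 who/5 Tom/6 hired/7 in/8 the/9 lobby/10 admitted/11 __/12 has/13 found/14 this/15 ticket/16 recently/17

The marked gap is the subject of "found".
Its filler is the fronted wh-phrase "who", at word 1.
(The other dependency links word 4 to a gap after word 7.)

1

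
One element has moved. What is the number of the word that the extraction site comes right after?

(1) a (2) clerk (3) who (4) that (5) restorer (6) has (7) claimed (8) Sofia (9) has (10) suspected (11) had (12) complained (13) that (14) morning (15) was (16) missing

The displaced element is "a clerk" (word 2).
It is linked across 2 clause boundaries (Ø → Ø).
It functions as the subject of "complained", so the gap sits immediately after word 10 ("suspected").
Base order: That restorer has claimed Sofia has suspected a clerk had complained that morning.

10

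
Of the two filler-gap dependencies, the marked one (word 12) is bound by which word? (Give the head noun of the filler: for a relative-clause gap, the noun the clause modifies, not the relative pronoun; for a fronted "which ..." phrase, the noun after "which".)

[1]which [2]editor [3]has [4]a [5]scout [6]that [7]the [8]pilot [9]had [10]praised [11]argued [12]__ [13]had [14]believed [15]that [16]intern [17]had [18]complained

The marked gap is the subject of "believed".
Its filler is the fronted wh-phrase "which editor", at word 2.
(The other dependency links word 5 to a gap after word 10.)

2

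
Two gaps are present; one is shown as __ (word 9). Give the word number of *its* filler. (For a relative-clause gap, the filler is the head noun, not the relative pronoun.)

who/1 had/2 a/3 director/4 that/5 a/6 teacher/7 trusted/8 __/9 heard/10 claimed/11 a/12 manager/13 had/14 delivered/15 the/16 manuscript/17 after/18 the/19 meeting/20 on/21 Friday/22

4

The marked gap is inside the relative clause, the direct object of "trusted".
Its filler is the head noun "director" (via "that"), at word 4.
(The other dependency links word 1 to a gap after word 10.)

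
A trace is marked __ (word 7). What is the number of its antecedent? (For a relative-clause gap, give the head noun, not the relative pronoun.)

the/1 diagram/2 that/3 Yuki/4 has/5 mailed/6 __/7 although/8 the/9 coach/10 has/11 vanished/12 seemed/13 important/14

The gap at 7 is the object of "mailed", inside a relative clause.
The relative pronoun is "that" (word 3); it is bound by the head noun immediately before it.
Its filler is the head noun "diagram", at word 2.

2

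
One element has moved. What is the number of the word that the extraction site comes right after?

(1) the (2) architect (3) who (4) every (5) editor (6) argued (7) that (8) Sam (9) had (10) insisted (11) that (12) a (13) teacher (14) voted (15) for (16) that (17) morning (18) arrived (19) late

The displaced element is "the architect" (word 2).
It is linked across 2 clause boundaries (that → that).
It functions as the object of the preposition "for" of "voted", so the gap sits immediately after word 15 ("for").
Base order: Every editor argued that Sam had insisted that a teacher voted for the architect that morning.

15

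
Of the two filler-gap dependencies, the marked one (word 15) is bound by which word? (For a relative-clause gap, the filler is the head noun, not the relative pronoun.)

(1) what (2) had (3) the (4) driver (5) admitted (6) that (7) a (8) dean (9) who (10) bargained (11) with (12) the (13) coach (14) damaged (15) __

The marked gap is the direct object of "damaged".
Its filler is the fronted wh-phrase "what", at word 1.
(The other dependency links word 8 to a gap after word 9.)

1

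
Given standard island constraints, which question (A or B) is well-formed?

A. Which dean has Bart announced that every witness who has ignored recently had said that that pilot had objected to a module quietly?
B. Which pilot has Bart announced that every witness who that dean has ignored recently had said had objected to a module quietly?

B

In A, the wh-phrase is extracted from inside a complex-NP island (relative clause) (introduced by "who"), which blocks movement.
In B, the extraction path crosses only that-complement boundaries, which are transparent.
So B is grammatical.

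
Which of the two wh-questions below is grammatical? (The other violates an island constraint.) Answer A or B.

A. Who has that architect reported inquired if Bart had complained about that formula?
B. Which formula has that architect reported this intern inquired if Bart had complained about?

A

In B, the wh-phrase is extracted from inside a wh-island (introduced by "if"), which blocks movement.
In A, the extraction path crosses only that-complement boundaries, which are transparent.
So A is grammatical.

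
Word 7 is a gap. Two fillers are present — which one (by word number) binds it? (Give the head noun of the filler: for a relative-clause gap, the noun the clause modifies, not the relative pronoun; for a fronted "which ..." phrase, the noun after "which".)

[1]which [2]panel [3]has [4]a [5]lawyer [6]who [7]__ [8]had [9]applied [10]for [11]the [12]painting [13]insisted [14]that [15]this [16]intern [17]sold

5

The marked gap is inside the relative clause, the subject of "applied".
Its filler is the head noun "lawyer" (via "who"), at word 5.
(The other dependency links word 2 to a gap after word 17.)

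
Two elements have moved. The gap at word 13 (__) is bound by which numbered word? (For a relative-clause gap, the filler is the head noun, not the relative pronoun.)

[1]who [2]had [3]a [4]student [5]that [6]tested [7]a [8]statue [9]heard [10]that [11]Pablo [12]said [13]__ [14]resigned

1

The marked gap is the subject of "resigned".
Its filler is the fronted wh-phrase "who", at word 1.
(The other dependency links word 4 to a gap after word 5.)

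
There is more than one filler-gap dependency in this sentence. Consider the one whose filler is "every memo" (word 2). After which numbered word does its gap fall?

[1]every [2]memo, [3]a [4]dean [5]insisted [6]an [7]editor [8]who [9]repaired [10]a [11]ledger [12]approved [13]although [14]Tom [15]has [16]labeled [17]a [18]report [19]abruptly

12

The displaced element is "every memo" (word 2).
It is linked across 1 clause boundary (Ø).
It functions as the direct object of "approved", so the gap sits immediately after word 12 ("approved").
Base order: A dean insisted an editor who repaired a ledger approved every memo although Tom has labeled a report abruptly.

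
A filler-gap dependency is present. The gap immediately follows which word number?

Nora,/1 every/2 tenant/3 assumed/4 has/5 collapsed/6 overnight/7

4

The displaced element is "Nora" (word 1).
It is linked across 1 clause boundary (Ø).
It functions as the subject of "collapsed", so the gap sits immediately after word 4 ("assumed").
Base order: Every tenant assumed that Nora has collapsed overnight.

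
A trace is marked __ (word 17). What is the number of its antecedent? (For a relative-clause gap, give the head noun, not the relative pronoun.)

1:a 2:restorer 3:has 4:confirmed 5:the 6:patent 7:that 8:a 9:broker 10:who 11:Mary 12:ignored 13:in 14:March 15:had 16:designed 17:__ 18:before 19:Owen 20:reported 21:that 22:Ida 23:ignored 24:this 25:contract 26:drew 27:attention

6

The gap at 17 is the object of "designed", inside a relative clause.
The relative pronoun is "that" (word 7); it is bound by the head noun immediately before it.
Its filler is the head noun "patent", at word 6.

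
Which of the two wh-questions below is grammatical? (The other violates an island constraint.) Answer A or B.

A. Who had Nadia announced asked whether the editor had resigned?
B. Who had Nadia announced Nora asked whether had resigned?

In B, the wh-phrase is extracted from inside a wh-island (introduced by "whether"), which blocks movement.
In A, the extraction path crosses only that-complement boundaries, which are transparent.
So A is grammatical.

A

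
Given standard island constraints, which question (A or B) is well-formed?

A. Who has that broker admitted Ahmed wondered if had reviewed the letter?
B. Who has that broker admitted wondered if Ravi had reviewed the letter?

In A, the wh-phrase is extracted from inside a wh-island (introduced by "if"), which blocks movement.
In B, the extraction path crosses only that-complement boundaries, which are transparent.
So B is grammatical.

B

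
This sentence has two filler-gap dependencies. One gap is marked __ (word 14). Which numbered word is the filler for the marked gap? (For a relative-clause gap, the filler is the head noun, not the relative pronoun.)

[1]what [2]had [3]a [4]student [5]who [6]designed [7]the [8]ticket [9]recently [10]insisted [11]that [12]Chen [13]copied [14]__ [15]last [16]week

1

The marked gap is the direct object of "copied".
Its filler is the fronted wh-phrase "what", at word 1.
(The other dependency links word 4 to a gap after word 5.)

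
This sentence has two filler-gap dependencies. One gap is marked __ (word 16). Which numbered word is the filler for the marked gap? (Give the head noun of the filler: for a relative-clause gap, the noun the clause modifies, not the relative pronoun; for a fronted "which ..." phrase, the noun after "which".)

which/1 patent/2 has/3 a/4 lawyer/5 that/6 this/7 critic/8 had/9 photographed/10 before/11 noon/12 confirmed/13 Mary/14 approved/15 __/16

The marked gap is the direct object of "approved".
Its filler is the fronted wh-phrase "which patent", at word 2.
(The other dependency links word 5 to a gap after word 10.)

2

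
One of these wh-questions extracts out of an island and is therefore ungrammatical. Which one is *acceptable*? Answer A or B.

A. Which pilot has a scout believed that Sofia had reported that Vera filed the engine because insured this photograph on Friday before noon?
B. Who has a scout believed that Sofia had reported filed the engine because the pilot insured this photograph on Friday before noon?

In A, the wh-phrase is extracted from inside an adjunct island (introduced by "because"), which blocks movement.
In B, the extraction path crosses only that-complement boundaries, which are transparent.
So B is grammatical.

B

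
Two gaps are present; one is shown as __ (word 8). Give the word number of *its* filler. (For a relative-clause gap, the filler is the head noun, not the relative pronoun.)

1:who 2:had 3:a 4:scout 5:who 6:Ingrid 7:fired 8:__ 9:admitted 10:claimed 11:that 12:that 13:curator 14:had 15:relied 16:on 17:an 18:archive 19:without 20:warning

4

The marked gap is inside the relative clause, the direct object of "fired".
Its filler is the head noun "scout" (via "who"), at word 4.
(The other dependency links word 1 to a gap after word 9.)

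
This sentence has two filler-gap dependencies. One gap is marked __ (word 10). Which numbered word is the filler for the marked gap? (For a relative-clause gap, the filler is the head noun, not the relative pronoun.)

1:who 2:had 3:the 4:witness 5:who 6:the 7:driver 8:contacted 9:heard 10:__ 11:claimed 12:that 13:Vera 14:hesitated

The marked gap is the subject of "claimed".
Its filler is the fronted wh-phrase "who", at word 1.
(The other dependency links word 4 to a gap after word 8.)

1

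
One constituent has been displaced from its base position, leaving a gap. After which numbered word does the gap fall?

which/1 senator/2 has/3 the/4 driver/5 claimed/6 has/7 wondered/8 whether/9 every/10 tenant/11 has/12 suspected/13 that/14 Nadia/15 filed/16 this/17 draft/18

6

The displaced element is "which senator" (word 2).
It is linked across 1 clause boundary (Ø).
It functions as the subject of "wondered", so the gap sits immediately after word 6 ("claimed").
Base order: The driver has claimed which senator has wondered whether every tenant has suspected that Nadia filed this draft.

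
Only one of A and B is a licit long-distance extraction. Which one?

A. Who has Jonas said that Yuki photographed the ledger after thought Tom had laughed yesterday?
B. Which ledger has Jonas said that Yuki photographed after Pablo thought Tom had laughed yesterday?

In A, the wh-phrase is extracted from inside an adjunct island (introduced by "after"), which blocks movement.
In B, the extraction path crosses only that-complement boundaries, which are transparent.
So B is grammatical.

B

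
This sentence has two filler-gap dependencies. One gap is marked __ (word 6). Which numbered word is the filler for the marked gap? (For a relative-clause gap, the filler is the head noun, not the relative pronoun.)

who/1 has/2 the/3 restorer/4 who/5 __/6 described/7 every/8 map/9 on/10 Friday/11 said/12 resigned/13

The marked gap is inside the relative clause, the subject of "described".
Its filler is the head noun "restorer" (via "who"), at word 4.
(The other dependency links word 1 to a gap after word 12.)

4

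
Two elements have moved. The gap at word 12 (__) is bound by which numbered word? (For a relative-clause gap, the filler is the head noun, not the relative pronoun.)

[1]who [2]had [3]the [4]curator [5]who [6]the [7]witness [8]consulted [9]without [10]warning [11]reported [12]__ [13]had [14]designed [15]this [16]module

1

The marked gap is the subject of "designed".
Its filler is the fronted wh-phrase "who", at word 1.
(The other dependency links word 4 to a gap after word 8.)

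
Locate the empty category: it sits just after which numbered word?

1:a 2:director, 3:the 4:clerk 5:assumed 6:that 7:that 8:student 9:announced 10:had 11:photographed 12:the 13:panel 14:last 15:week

9

The displaced element is "a director" (word 2).
It is linked across 2 clause boundaries (that → Ø).
It functions as the subject of "photographed", so the gap sits immediately after word 9 ("announced").
Base order: The clerk assumed that that student announced that a director had photographed the panel last week.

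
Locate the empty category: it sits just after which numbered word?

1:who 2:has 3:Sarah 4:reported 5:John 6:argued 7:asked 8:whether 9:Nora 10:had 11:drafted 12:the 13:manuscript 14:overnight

6

The displaced element is "who" (word 1).
It is linked across 2 clause boundaries (Ø → Ø).
It functions as the subject of "asked", so the gap sits immediately after word 6 ("argued").
Base order: Sarah has reported John argued that who asked whether Nora had drafted the manuscript overnight.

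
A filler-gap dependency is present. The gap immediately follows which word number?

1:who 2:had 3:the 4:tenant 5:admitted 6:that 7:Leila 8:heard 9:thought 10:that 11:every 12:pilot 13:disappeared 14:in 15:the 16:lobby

The displaced element is "who" (word 1).
It is linked across 2 clause boundaries (that → Ø).
It functions as the subject of "thought", so the gap sits immediately after word 8 ("heard").
Base order: The tenant had admitted that Leila heard that who thought that every pilot disappeared in the lobby.

8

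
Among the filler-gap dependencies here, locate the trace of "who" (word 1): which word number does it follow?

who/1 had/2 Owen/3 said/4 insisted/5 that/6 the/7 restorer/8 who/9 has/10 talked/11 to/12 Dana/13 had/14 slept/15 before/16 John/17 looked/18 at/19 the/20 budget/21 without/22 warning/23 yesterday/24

4

The displaced element is "who" (word 1).
It is linked across 1 clause boundary (Ø).
It functions as the subject of "insisted", so the gap sits immediately after word 4 ("said").
Base order: Owen had said who insisted that the restorer who has talked to Dana had slept before John looked at the budget without warning yesterday.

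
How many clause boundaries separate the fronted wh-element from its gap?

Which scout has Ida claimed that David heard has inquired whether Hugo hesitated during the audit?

"which scout" is extracted from the subject of "inquired".
Boundaries crossed, outermost first: [that], [Ø] — 2 in total.

2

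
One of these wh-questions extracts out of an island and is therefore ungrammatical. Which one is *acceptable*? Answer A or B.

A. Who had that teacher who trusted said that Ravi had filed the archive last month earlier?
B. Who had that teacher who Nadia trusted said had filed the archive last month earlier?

B

In A, the wh-phrase is extracted from inside a complex-NP island (relative clause) (introduced by "who"), which blocks movement.
In B, the extraction path crosses only that-complement boundaries, which are transparent.
So B is grammatical.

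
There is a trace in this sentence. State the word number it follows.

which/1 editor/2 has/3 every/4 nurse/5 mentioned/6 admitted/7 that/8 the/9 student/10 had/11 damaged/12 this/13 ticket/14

6

The displaced element is "which editor" (word 2).
It is linked across 1 clause boundary (Ø).
It functions as the subject of "admitted", so the gap sits immediately after word 6 ("mentioned").
Base order: Every nurse has mentioned that which editor admitted that the student had damaged this ticket.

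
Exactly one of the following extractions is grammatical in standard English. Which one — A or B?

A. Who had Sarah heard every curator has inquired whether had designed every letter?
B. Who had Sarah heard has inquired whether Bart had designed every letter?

In A, the wh-phrase is extracted from inside a wh-island (introduced by "whether"), which blocks movement.
In B, the extraction path crosses only that-complement boundaries, which are transparent.
So B is grammatical.

B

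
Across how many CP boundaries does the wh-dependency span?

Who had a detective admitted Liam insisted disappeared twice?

2

"who" is extracted from the subject of "disappeared".
Boundaries crossed, outermost first: [Ø], [Ø] — 2 in total.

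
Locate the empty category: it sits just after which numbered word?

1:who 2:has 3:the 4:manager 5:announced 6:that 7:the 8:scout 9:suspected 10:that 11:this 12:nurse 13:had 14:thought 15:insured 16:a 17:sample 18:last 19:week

The displaced element is "who" (word 1).
It is linked across 3 clause boundaries (that → that → Ø).
It functions as the subject of "insured", so the gap sits immediately after word 14 ("thought").
Base order: The manager has announced that the scout suspected that this nurse had thought that who insured a sample last week.

14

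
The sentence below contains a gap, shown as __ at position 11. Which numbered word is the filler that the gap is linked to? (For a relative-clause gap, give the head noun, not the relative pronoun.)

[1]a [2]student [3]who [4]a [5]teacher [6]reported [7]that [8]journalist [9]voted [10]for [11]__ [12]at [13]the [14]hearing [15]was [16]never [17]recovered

The gap at 11 is the prepositional object of "voted", inside a relative clause.
The relative pronoun is "who" (word 3); it is bound by the head noun immediately before it.
Its filler is the head noun "student", at word 2.

2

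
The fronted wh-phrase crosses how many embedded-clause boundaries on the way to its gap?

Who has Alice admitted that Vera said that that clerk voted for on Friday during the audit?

2

"who" is extracted from the PP object of "voted".
Boundaries crossed, outermost first: [that], [that] — 2 in total.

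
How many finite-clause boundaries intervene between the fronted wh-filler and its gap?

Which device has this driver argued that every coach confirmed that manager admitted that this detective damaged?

3

"which device" is extracted from the object of "damaged".
Boundaries crossed, outermost first: [that], [Ø], [that] — 3 in total.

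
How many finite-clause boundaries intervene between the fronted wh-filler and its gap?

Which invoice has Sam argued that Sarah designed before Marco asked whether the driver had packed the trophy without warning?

1

"which invoice" is extracted from the object of "designed".
Boundaries crossed, outermost first: [that] — 1 in total.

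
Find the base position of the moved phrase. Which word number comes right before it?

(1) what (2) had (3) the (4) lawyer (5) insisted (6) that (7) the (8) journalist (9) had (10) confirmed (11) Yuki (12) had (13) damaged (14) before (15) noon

The displaced element is "what" (word 1).
It is linked across 2 clause boundaries (that → Ø).
It functions as the direct object of "damaged", so the gap sits immediately after word 13 ("damaged").
Base order: The lawyer had insisted that the journalist had confirmed Yuki had damaged what before noon.

13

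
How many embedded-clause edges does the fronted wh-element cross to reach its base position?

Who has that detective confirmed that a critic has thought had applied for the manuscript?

"who" is extracted from the subject of "applied".
Boundaries crossed, outermost first: [that], [Ø] — 2 in total.

2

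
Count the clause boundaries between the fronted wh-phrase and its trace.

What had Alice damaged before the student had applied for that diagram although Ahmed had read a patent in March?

0

"what" originates inside the matrix clause — no clause boundary is crossed.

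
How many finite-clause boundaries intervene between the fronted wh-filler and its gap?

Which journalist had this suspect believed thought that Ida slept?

"which journalist" is extracted from the subject of "thought".
Boundaries crossed, outermost first: [Ø] — 1 in total.

1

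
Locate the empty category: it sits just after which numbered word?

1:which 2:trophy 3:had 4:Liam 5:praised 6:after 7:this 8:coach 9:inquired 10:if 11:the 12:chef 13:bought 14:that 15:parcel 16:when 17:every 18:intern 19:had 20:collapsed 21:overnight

The displaced element is "which trophy" (word 2).
It functions as the direct object of "praised", so the gap sits immediately after word 5 ("praised").
Base order: Liam had praised which trophy after this coach inquired if the chef bought that parcel when every intern had collapsed overnight.

5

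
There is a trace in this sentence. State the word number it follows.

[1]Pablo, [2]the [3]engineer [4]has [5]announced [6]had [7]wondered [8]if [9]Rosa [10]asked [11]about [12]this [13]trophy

5

The displaced element is "Pablo" (word 1).
It is linked across 1 clause boundary (Ø).
It functions as the subject of "wondered", so the gap sits immediately after word 5 ("announced").
Base order: The engineer has announced that Pablo had wondered if Rosa asked about this trophy.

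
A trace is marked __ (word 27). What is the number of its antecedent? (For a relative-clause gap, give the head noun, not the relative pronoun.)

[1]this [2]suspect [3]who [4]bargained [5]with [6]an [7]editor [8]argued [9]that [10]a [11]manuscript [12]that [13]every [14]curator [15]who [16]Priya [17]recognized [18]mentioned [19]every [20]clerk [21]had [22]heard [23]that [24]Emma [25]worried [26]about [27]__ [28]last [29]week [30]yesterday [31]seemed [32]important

The gap at 27 is the prepositional object of "worried", inside a relative clause.
The relative pronoun is "that" (word 12); it is bound by the head noun immediately before it.
Its filler is the head noun "manuscript", at word 11.

11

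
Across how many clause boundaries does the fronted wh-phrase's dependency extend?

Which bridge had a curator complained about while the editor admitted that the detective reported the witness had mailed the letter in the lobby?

"which bridge" originates inside the matrix clause — no clause boundary is crossed.

0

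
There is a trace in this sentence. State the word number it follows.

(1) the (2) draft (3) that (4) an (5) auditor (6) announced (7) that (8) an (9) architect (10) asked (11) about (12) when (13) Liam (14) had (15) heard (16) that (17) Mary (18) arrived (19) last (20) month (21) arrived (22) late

11

The displaced element is "the draft" (word 2).
It is linked across 1 clause boundary (that).
It functions as the object of the preposition "about" of "asked", so the gap sits immediately after word 11 ("about").
Base order: An auditor announced that an architect asked about the draft when Liam had heard that Mary arrived last month.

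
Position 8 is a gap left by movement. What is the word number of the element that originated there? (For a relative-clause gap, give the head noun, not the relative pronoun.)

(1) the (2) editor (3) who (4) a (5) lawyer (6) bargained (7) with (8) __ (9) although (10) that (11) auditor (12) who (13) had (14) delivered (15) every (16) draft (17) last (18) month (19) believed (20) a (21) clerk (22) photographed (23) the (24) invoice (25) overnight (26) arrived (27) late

The gap at 8 is the prepositional object of "bargained", inside a relative clause.
The relative pronoun is "who" (word 3); it is bound by the head noun immediately before it.
Its filler is the head noun "editor", at word 2.

2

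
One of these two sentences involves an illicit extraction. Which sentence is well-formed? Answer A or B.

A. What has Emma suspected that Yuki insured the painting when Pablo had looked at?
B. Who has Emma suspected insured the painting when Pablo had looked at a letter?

B

In A, the wh-phrase is extracted from inside an adjunct island (introduced by "when"), which blocks movement.
In B, the extraction path crosses only that-complement boundaries, which are transparent.
So B is grammatical.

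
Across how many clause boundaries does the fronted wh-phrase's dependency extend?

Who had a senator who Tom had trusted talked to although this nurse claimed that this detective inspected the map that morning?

0

"who" originates inside the matrix clause — no clause boundary is crossed.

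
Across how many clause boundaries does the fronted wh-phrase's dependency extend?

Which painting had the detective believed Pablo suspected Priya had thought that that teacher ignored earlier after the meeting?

"which painting" is extracted from the object of "ignored".
Boundaries crossed, outermost first: [Ø], [Ø], [that] — 3 in total.

3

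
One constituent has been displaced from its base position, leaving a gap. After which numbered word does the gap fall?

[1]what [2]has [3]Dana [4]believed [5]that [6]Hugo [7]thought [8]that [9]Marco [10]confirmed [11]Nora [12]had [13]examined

13

The displaced element is "what" (word 1).
It is linked across 3 clause boundaries (that → that → Ø).
It functions as the direct object of "examined", so the gap sits immediately after word 13 ("examined").
Base order: Dana has believed that Hugo thought that Marco confirmed Nora had examined what.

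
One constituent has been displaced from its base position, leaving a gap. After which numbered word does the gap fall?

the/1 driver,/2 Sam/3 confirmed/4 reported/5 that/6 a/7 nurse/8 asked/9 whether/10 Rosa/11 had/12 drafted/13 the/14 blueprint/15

The displaced element is "the driver" (word 2).
It is linked across 1 clause boundary (Ø).
It functions as the subject of "reported", so the gap sits immediately after word 4 ("confirmed").
Base order: Sam confirmed that the driver reported that a nurse asked whether Rosa had drafted the blueprint.

4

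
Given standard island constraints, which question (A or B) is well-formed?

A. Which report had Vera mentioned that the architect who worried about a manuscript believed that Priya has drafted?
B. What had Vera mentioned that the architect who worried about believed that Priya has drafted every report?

In B, the wh-phrase is extracted from inside a complex-NP island (relative clause) (introduced by "who"), which blocks movement.
In A, the extraction path crosses only that-complement boundaries, which are transparent.
So A is grammatical.

A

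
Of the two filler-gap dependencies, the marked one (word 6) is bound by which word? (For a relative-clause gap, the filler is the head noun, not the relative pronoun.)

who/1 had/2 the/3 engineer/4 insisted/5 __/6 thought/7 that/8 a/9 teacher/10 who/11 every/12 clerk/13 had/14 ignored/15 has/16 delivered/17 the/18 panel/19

1

The marked gap is the subject of "thought".
Its filler is the fronted wh-phrase "who", at word 1.
(The other dependency links word 10 to a gap after word 15.)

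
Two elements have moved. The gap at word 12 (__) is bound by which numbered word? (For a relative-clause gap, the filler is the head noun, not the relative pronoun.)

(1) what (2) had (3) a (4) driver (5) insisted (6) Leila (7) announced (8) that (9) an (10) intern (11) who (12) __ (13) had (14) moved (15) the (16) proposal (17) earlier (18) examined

10

The marked gap is inside the relative clause, the subject of "moved".
Its filler is the head noun "intern" (via "who"), at word 10.
(The other dependency links word 1 to a gap after word 18.)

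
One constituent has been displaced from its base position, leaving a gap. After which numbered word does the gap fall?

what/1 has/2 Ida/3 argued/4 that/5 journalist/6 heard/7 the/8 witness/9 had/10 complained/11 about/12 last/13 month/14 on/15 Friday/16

The displaced element is "what" (word 1).
It is linked across 2 clause boundaries (Ø → Ø).
It functions as the object of the preposition "about" of "complained", so the gap sits immediately after word 12 ("about").
Base order: Ida has argued that journalist heard the witness had complained about what last month on Friday.

12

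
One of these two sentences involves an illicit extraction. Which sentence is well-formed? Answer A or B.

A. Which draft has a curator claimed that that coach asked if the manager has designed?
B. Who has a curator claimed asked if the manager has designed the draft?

B

In A, the wh-phrase is extracted from inside a wh-island (introduced by "if"), which blocks movement.
In B, the extraction path crosses only that-complement boundaries, which are transparent.
So B is grammatical.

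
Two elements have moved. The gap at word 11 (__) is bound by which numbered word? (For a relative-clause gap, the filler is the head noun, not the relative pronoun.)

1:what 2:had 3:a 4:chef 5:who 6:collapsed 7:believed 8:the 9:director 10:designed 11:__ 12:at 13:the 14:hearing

1

The marked gap is the direct object of "designed".
Its filler is the fronted wh-phrase "what", at word 1.
(The other dependency links word 4 to a gap after word 5.)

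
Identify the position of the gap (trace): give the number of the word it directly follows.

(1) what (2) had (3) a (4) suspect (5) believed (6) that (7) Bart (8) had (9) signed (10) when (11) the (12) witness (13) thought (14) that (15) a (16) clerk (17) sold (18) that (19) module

The displaced element is "what" (word 1).
It is linked across 1 clause boundary (that).
It functions as the direct object of "signed", so the gap sits immediately after word 9 ("signed").
Base order: A suspect had believed that Bart had signed what when the witness thought that a clerk sold that module.

9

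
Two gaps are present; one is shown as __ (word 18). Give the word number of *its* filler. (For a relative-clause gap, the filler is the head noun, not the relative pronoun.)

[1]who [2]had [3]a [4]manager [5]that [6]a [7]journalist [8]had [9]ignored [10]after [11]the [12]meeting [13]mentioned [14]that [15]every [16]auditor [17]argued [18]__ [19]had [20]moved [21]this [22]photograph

The marked gap is the subject of "moved".
Its filler is the fronted wh-phrase "who", at word 1.
(The other dependency links word 4 to a gap after word 9.)

1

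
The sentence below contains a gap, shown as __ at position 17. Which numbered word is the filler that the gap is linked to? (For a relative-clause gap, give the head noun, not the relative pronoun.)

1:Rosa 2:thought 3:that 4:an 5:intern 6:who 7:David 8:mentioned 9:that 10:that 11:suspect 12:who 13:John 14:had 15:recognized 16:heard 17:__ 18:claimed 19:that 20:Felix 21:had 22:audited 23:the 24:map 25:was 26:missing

The gap at 17 is the subject of "claimed", inside a relative clause.
The relative pronoun is "who" (word 6); it is bound by the head noun immediately before it.
Its filler is the head noun "intern", at word 5.

5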